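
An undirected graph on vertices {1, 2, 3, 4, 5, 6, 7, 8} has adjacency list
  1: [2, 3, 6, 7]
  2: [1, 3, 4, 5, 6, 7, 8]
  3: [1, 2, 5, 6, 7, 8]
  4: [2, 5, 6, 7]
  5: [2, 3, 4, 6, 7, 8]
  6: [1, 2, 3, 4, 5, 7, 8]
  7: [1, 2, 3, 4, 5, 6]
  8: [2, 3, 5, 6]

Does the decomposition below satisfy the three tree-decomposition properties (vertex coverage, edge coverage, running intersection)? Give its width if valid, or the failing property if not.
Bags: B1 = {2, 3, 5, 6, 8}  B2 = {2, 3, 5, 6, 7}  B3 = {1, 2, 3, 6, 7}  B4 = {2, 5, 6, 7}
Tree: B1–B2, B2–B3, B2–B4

No — vertex 4 appears in no bag.

A tree decomposition must satisfy three properties: every vertex lies in some bag; for every edge, both endpoints lie together in some bag; and for every vertex, the bags containing it form a connected subtree. Here vertex 4 appears in no bag, so the decomposition is invalid.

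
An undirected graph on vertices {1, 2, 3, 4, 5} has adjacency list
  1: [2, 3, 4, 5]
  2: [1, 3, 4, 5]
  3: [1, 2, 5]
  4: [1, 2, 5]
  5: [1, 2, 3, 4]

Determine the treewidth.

A width-3 tree decomposition is:
Bags: B1 = {1, 2, 3, 5}  B2 = {1, 2, 4, 5}
Tree: B1–B2
The largest bag has 4 vertices, giving width 3; this decomposition certifies tw(G) ≤ 3. On the other hand G contains the 4-clique {1, 2, 3, 5}. A clique must lie in a single bag of any decomposition, so no decomposition can have width below 3. Combining the bounds, tw(G) = 3.

3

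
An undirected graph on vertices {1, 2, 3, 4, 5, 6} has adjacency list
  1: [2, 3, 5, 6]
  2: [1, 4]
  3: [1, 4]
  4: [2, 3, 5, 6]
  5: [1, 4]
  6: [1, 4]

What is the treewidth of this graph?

A width-2 tree decomposition is:
Bags: B1 = {1, 3, 4}  B2 = {1, 4, 5}  B3 = {1, 4, 6}  B4 = {1, 2, 4}
Tree: B1–B2, B2–B3, B3–B4
Each bag holds 3 vertices, so the decomposition has width 2, which upper-bounds the treewidth. The edges 3–4–5–1–3 form a cycle, so G is not a tree and its treewidth is at least 2. The upper and lower bounds meet at 2, so that is the treewidth.

2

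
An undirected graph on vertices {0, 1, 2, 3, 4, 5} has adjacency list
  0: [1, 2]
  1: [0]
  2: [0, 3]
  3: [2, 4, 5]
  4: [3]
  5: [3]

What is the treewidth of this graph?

A width-1 tree decomposition is:
Bags: B1 = {0, 2}  B2 = {0, 1}  B3 = {2, 3}  B4 = {3, 4}  B5 = {3, 5}
Tree: B1–B2, B1–B3, B3–B4, B3–B5
Each bag holds 2 vertices, so the decomposition has width 1, which upper-bounds the treewidth. Since G has at least one edge (e.g. 0–2), it is not an edgeless graph, so tw(G) ≥ 1. Hence tw(G) = 1 exactly.

1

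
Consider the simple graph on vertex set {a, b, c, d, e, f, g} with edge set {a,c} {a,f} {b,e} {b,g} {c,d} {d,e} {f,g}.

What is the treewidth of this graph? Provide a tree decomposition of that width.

Each bag holds 3 vertices, so the decomposition has width 2, which upper-bounds the treewidth. Since g–b–e–d–c–a–f–g is a cycle in G, G is not acyclic. Forests are exactly the graphs of treewidth ≤ 1, so tw(G) ≥ 2. The upper and lower bounds meet at 2, so that is the treewidth.

Treewidth 2.
One optimal decomposition is:
Bags: B1 = {b, e, g}  B2 = {d, e, g}  B3 = {c, d, g}  B4 = {a, c, g}  B5 = {a, f, g}
Tree: B1–B2, B2–B3, B3–B4, B4–B5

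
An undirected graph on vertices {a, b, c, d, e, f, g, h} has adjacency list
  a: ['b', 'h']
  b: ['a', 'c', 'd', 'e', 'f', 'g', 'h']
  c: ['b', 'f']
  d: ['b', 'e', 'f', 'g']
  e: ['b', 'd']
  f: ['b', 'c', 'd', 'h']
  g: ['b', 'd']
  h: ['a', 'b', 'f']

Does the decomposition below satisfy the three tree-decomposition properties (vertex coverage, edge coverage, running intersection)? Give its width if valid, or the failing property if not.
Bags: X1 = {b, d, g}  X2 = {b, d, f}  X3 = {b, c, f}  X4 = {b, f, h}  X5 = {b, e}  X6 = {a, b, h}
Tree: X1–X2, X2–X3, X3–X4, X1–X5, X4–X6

A tree decomposition must satisfy three properties: every vertex lies in some bag; for every edge, both endpoints lie together in some bag; and for every vertex, the bags containing it form a connected subtree. Here edge (d,e) lies in no bag, so the decomposition is invalid.

No — edge (d,e) lies in no bag.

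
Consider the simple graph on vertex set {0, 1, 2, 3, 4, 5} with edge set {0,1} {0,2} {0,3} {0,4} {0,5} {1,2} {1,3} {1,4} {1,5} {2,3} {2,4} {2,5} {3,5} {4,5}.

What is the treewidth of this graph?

A width-4 tree decomposition is:
Bags: B1 = {0, 1, 2, 3, 5}  B2 = {0, 1, 2, 4, 5}
Tree: B1–B2
Every bag has size at most 5, so the width is 5 − 1 = 4 and tw(G) ≤ 4. Conversely, {0, 1, 2, 3, 5} is a clique of size 5, and the vertices of any clique must share a bag in every tree decomposition; so some bag has ≥ 5 vertices and tw(G) ≥ 4. Combining the bounds, tw(G) = 4.

4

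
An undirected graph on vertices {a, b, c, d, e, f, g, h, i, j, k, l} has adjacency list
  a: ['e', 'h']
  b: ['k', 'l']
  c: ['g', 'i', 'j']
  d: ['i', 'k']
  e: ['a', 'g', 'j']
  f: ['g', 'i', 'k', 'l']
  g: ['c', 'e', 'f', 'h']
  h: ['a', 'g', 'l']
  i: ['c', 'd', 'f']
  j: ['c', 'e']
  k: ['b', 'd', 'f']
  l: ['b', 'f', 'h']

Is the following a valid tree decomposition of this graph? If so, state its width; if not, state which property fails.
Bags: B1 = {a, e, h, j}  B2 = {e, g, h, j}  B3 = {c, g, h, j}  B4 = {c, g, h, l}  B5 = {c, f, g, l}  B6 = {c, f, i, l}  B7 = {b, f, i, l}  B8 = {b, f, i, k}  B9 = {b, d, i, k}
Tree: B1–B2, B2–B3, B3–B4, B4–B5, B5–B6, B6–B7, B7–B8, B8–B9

Yes; width 3.

Every vertex of G appears in some bag (union = {a, b, c, d, e, f, g, h, i, j, k, l}); every edge is covered by a bag; and for each vertex v the set of bags containing v is connected in the bag tree. The decomposition is therefore valid. The largest bag has 4 vertices, so the width is 3.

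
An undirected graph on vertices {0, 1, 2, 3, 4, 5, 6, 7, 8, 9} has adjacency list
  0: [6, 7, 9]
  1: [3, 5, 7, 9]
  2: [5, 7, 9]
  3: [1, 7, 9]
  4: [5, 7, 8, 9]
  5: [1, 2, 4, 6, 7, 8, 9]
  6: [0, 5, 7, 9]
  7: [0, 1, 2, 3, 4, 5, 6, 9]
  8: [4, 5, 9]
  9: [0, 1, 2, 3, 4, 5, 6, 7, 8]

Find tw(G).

A width-3 tree decomposition is:
Bags: B1 = {5, 6, 7, 9}  B2 = {1, 5, 7, 9}  B3 = {2, 5, 7, 9}  B4 = {0, 6, 7, 9}  B5 = {4, 5, 7, 9}  B6 = {1, 3, 7, 9}  B7 = {4, 5, 8, 9}
Tree: B1–B2, B1–B3, B1–B4, B2–B5, B2–B6, B5–B7
Each bag holds 4 vertices, so the decomposition has width 3, which upper-bounds the treewidth. For the lower bound, the 4 vertices {4, 5, 8, 9} are pairwise adjacent, and any tree decomposition puts a clique entirely inside one bag — forcing width ≥ 3. Combining the bounds, tw(G) = 3.

3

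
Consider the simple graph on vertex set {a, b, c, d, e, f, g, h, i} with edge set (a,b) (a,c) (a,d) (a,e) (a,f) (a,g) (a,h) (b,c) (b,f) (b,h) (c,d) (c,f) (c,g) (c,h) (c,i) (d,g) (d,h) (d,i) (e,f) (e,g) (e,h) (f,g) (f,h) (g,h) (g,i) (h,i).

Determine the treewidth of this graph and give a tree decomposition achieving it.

Each bag holds 5 vertices, so the decomposition has width 4, which upper-bounds the treewidth. On the other hand G contains the 5-clique {a, e, f, g, h}. A clique must lie in a single bag of any decomposition, so no decomposition can have width below 4. Therefore the treewidth is 4.

Treewidth 4.
One such decomposition:
Bags: B1 = {a, c, f, g, h}  B2 = {a, c, d, g, h}  B3 = {a, e, f, g, h}  B4 = {a, b, c, f, h}  B5 = {c, d, g, h, i}
Tree: B1–B2, B1–B3, B1–B4, B2–B5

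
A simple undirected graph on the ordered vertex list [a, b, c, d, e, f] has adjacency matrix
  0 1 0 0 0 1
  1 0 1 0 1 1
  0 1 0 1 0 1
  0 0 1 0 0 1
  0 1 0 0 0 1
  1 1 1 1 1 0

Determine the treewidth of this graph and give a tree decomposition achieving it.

Treewidth 2.
One such decomposition:
Bags: B1 = {a, b, f}  B2 = {b, c, f}  B3 = {b, e, f}  B4 = {c, d, f}
Tree: B1–B2, B2–B3, B2–B4

The largest bag has 3 vertices, giving width 2; this decomposition certifies tw(G) ≤ 2. Conversely, {c, d, f} is a clique of size 3, and the vertices of any clique must share a bag in every tree decomposition; so some bag has ≥ 3 vertices and tw(G) ≥ 2. Therefore the treewidth is 2.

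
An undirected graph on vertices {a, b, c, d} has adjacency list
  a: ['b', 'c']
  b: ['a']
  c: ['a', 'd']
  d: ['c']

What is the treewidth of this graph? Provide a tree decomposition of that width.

The largest bag has 2 vertices, giving width 1; this decomposition certifies tw(G) ≤ 1. G has an edge, so its treewidth is at least 1. The upper and lower bounds meet at 1, so that is the treewidth.

Treewidth 1.
Bags: B1 = {a, b}  B2 = {a, c}  B3 = {c, d}
Tree: B1–B2, B2–B3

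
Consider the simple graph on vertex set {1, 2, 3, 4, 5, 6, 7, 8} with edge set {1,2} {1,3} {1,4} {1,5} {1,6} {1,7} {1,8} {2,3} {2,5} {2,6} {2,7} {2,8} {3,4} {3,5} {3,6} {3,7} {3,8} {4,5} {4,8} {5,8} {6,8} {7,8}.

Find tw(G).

A width-4 tree decomposition is:
Bags: B1 = {1, 2, 3, 6, 8}  B2 = {1, 2, 3, 7, 8}  B3 = {1, 2, 3, 5, 8}  B4 = {1, 3, 4, 5, 8}
Tree: B1–B2, B2–B3, B3–B4
Every bag has size at most 5, so the width is 5 − 1 = 4 and tw(G) ≤ 4. On the other hand G contains the 5-clique {1, 2, 3, 5, 8}. A clique must lie in a single bag of any decomposition, so no decomposition can have width below 4. Combining the bounds, tw(G) = 4.

4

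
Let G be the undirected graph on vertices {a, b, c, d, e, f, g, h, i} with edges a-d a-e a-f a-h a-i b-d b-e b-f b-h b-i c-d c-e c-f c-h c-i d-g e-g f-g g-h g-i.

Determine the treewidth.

A width-4 tree decomposition is:
Bags: B1 = {a, b, c, g, i}  B2 = {a, b, c, d, g}  B3 = {a, b, c, e, g}  B4 = {a, b, c, f, g}  B5 = {a, b, c, g, h}
Tree: B1–B2, B2–B3, B3–B4, B4–B5
The largest bag has 5 vertices, giving width 4; this decomposition certifies tw(G) ≤ 4. For the lower bound: the 5 vertex sets {c,i}, {b,d}, {a,e}, {g}, {f} are disjoint, each induces a connected subgraph, and every pair is joined by at least one edge of G. Contracting each set to a single vertex therefore yields K_{5} as a minor, and since treewidth is minor-monotone, tw(G) ≥ tw(K_{5}) = 4. Therefore the treewidth is 4.

4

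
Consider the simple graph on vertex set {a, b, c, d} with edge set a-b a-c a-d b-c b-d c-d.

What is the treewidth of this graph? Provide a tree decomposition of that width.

With just one bag of size 4, the width is 4 − 1 = 3, so tw(G) ≤ 3. On the other hand G contains the 4-clique {a, b, c, d}. A clique must lie in a single bag of any decomposition, so no decomposition can have width below 3. Combining the bounds, tw(G) = 3.

Treewidth 3.
Bags: B1 = {a, b, c, d}
Tree: (single bag)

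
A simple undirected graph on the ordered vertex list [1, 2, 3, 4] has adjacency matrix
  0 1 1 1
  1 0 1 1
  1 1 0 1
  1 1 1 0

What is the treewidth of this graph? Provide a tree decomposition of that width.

A single bag containing all 4 vertices is trivially a valid decomposition of width 3. Conversely, {1, 2, 3, 4} is a clique of size 4, and the vertices of any clique must share a bag in every tree decomposition; so some bag has ≥ 4 vertices and tw(G) ≥ 3. The upper and lower bounds meet at 3, so that is the treewidth.

Treewidth 3.
Bags: B1 = {1, 2, 3, 4}
Tree: (single bag)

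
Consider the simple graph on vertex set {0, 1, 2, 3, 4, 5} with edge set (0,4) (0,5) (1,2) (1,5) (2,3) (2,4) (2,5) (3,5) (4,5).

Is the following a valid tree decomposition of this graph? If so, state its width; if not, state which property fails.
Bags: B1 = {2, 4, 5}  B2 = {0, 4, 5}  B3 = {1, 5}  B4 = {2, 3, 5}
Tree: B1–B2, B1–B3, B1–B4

A tree decomposition must satisfy three properties: every vertex lies in some bag; for every edge, both endpoints lie together in some bag; and for every vertex, the bags containing it form a connected subtree. Here edge (2,1) lies in no bag, so the decomposition is invalid.

No — edge (2,1) lies in no bag.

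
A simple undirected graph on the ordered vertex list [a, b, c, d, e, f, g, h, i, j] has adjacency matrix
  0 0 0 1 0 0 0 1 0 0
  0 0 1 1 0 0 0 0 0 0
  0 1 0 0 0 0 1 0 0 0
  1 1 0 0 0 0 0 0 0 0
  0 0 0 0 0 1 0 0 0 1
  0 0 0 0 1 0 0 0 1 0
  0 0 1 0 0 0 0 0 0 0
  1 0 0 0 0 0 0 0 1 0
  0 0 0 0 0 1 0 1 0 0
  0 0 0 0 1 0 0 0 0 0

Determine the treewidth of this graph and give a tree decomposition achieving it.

Each bag holds 2 vertices, so the decomposition has width 1, which upper-bounds the treewidth. Any graph with an edge has treewidth ≥ 1, and G has the edge j–e. The upper and lower bounds meet at 1, so that is the treewidth.

Treewidth 1.
Bags: B1 = {e, j}  B2 = {e, f}  B3 = {f, i}  B4 = {h, i}  B5 = {a, h}  B6 = {a, d}  B7 = {b, d}  B8 = {b, c}  B9 = {c, g}
Tree: B1–B2, B2–B3, B3–B4, B4–B5, B5–B6, B6–B7, B7–B8, B8–B9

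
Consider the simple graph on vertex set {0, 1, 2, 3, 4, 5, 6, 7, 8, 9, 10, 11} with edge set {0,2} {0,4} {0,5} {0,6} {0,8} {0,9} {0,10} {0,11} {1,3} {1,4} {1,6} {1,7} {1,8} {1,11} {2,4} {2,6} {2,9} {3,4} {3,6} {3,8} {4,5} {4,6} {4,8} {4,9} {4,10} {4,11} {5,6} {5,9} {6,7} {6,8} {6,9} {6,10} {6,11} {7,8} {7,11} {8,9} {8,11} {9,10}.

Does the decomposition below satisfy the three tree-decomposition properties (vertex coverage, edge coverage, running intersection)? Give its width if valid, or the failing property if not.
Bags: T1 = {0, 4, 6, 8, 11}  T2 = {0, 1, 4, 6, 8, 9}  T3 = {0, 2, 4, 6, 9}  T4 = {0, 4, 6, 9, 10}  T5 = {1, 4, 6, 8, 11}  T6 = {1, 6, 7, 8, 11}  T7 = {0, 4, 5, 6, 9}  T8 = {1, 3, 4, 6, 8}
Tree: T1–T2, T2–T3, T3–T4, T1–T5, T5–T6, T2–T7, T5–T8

A tree decomposition must satisfy three properties: every vertex lies in some bag; for every edge, both endpoints lie together in some bag; and for every vertex, the bags containing it form a connected subtree. Here bags containing vertex 1 are not connected in the tree, so the decomposition is invalid.

No — bags containing vertex 1 are not connected in the tree.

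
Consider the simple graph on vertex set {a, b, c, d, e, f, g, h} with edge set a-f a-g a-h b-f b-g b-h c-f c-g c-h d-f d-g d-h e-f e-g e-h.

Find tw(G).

3

A width-3 tree decomposition is:
Bags: B1 = {e, f, g, h}  B2 = {c, f, g, h}  B3 = {d, f, g, h}  B4 = {b, f, g, h}  B5 = {a, f, g, h}
Tree: B1–B2, B2–B3, B3–B4, B4–B5
Each bag holds 4 vertices, so the decomposition has width 3, which upper-bounds the treewidth. For the lower bound: the 4 vertex sets {e,g}, {c,f}, {h}, {d} are disjoint, each induces a connected subgraph, and every pair is joined by at least one edge of G. Contracting each set to a single vertex therefore yields K_{4} as a minor, and since treewidth is minor-monotone, tw(G) ≥ tw(K_{4}) = 3. Therefore the treewidth is 3.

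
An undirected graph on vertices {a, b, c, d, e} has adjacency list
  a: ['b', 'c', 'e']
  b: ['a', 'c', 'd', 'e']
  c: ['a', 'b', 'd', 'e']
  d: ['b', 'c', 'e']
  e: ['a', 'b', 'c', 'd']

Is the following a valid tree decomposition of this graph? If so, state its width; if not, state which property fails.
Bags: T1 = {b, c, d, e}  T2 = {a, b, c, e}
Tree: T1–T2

Yes; width 3.

Vertex coverage: the bags together contain {a, b, c, d, e}, the full vertex set. Edge coverage: each edge of G has both endpoints in at least one bag. Running intersection: for every vertex, the bags containing it form a connected subtree. All three properties hold, so this is a valid tree decomposition of width max|bag| − 1 = 3, and hence tw(G) ≤ 3.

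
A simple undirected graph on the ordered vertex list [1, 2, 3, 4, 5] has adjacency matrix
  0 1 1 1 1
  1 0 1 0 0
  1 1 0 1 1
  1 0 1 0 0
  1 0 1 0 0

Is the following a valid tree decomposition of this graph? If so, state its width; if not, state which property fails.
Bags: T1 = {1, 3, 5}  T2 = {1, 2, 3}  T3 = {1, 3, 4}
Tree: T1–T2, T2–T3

Every vertex of G appears in some bag (union = {1, 2, 3, 4, 5}); every edge is covered by a bag; and for each vertex v the set of bags containing v is connected in the bag tree. The decomposition is therefore valid. The largest bag has 3 vertices, so the width is 2.

Yes; width 2.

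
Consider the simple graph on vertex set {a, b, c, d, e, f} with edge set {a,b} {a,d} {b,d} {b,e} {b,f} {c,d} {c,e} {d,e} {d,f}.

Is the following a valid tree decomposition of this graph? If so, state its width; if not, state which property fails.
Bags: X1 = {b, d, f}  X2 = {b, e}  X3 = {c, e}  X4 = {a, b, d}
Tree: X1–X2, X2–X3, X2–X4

A tree decomposition must satisfy three properties: every vertex lies in some bag; for every edge, both endpoints lie together in some bag; and for every vertex, the bags containing it form a connected subtree. Here edge (d,e) lies in no bag, so the decomposition is invalid.

No — edge (d,e) lies in no bag.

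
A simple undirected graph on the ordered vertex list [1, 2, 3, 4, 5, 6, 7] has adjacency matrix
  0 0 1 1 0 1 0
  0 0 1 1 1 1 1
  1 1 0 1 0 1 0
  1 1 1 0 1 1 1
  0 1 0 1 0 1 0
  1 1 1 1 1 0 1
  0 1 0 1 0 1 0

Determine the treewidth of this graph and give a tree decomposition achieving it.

Treewidth 3.
One optimal decomposition is:
Bags: B1 = {1, 3, 4, 6}  B2 = {2, 3, 4, 6}  B3 = {2, 4, 5, 6}  B4 = {2, 4, 6, 7}
Tree: B1–B2, B2–B3, B2–B4

The largest bag has 4 vertices, giving width 3; this decomposition certifies tw(G) ≤ 3. On the other hand G contains the 4-clique {1, 3, 4, 6}. A clique must lie in a single bag of any decomposition, so no decomposition can have width below 3. Therefore the treewidth is 3.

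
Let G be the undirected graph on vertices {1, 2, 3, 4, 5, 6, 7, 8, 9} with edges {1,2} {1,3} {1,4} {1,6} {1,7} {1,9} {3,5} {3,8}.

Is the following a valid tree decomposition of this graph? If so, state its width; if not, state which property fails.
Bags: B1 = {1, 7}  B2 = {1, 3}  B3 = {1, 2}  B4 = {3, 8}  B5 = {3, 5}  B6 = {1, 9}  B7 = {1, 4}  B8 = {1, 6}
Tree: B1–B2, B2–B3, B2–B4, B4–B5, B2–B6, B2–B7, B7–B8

Checking the three conditions: (i) the bags cover all of {1, 2, 3, 4, 5, 6, 7, 8, 9}; (ii) for each edge, some bag contains both endpoints; (iii) the bags containing any fixed vertex form a subtree. All hold, so the decomposition is valid with width 2 − 1 = 1.

Yes; width 1.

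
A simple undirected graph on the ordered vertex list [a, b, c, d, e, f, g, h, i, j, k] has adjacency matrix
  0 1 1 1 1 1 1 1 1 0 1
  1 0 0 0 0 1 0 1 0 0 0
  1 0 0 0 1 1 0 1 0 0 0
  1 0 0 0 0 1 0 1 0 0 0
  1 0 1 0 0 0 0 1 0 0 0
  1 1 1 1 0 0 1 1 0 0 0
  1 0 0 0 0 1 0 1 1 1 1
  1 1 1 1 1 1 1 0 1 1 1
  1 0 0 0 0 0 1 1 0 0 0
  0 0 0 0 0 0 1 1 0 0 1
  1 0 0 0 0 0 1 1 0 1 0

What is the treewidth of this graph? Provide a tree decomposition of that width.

The largest bag has 4 vertices, giving width 3; this decomposition certifies tw(G) ≤ 3. For the lower bound, the 4 vertices {g, h, j, k} are pairwise adjacent, and any tree decomposition puts a clique entirely inside one bag — forcing width ≥ 3. Hence tw(G) = 3 exactly.

Treewidth 3.
One such decomposition:
Bags: B1 = {a, f, g, h}  B2 = {a, c, f, h}  B3 = {a, c, e, h}  B4 = {a, g, h, k}  B5 = {a, b, f, h}  B6 = {g, h, j, k}  B7 = {a, d, f, h}  B8 = {a, g, h, i}
Tree: B1–B2, B2–B3, B1–B4, B1–B5, B4–B6, B1–B7, B1–B8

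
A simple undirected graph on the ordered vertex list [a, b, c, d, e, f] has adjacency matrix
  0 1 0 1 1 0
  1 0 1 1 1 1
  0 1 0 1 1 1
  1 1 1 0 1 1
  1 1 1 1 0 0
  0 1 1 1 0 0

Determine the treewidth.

3

A width-3 tree decomposition is:
Bags: B1 = {a, b, d, e}  B2 = {b, c, d, e}  B3 = {b, c, d, f}
Tree: B1–B2, B2–B3
Every bag has size at most 4, so the width is 4 − 1 = 3 and tw(G) ≤ 3. For the lower bound, the 4 vertices {b, c, d, e} are pairwise adjacent, and any tree decomposition puts a clique entirely inside one bag — forcing width ≥ 3. The upper and lower bounds meet at 3, so that is the treewidth.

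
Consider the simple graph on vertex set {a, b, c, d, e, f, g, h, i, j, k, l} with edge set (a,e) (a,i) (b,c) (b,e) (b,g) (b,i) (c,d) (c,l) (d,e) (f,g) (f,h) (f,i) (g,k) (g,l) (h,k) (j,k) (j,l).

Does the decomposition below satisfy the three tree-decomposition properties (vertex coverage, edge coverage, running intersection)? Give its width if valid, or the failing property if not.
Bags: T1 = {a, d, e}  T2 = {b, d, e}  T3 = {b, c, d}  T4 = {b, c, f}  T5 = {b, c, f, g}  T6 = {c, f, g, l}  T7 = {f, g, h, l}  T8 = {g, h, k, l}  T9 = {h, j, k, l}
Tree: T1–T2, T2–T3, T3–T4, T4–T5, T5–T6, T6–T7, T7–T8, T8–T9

A tree decomposition must satisfy three properties: every vertex lies in some bag; for every edge, both endpoints lie together in some bag; and for every vertex, the bags containing it form a connected subtree. Here vertex i appears in no bag, so the decomposition is invalid.

No — vertex i appears in no bag.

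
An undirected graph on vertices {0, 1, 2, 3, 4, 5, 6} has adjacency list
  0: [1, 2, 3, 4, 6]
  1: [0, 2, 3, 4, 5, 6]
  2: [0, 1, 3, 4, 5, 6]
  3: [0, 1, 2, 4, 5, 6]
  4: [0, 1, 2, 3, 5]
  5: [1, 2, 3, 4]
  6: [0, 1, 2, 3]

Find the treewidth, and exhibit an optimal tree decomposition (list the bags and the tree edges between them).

Each bag holds 5 vertices, so the decomposition has width 4, which upper-bounds the treewidth. Conversely, {0, 1, 2, 3, 4} is a clique of size 5, and the vertices of any clique must share a bag in every tree decomposition; so some bag has ≥ 5 vertices and tw(G) ≥ 4. The upper and lower bounds meet at 4, so that is the treewidth.

Treewidth 4.
Bags: B1 = {0, 1, 2, 3, 4}  B2 = {1, 2, 3, 4, 5}  B3 = {0, 1, 2, 3, 6}
Tree: B1–B2, B1–B3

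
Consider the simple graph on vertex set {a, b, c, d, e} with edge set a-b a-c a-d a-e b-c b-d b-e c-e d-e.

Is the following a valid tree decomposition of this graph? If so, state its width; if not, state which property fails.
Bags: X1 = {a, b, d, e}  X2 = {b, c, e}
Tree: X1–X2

No — edge (a,c) lies in no bag.

A tree decomposition must satisfy three properties: every vertex lies in some bag; for every edge, both endpoints lie together in some bag; and for every vertex, the bags containing it form a connected subtree. Here edge (a,c) lies in no bag, so the decomposition is invalid.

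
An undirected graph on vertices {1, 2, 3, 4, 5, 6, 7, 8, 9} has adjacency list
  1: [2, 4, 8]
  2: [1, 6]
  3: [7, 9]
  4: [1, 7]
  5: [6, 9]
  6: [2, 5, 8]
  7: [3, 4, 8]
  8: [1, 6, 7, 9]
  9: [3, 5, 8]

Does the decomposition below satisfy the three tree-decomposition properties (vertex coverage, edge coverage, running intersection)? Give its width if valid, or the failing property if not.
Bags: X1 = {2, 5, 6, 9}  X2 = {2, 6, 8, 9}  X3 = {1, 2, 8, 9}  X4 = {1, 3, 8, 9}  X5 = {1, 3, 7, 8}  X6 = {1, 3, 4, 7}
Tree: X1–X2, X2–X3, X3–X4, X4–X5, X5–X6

Every vertex of G appears in some bag (union = {1, 2, 3, 4, 5, 6, 7, 8, 9}); every edge is covered by a bag; and for each vertex v the set of bags containing v is connected in the bag tree. The decomposition is therefore valid. The largest bag has 4 vertices, so the width is 3.

Yes; width 3.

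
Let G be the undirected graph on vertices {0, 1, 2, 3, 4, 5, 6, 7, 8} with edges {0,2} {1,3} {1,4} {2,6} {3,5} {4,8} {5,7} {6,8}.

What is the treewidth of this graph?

A width-1 tree decomposition is:
Bags: B1 = {0, 2}  B2 = {2, 6}  B3 = {6, 8}  B4 = {4, 8}  B5 = {1, 4}  B6 = {1, 3}  B7 = {3, 5}  B8 = {5, 7}
Tree: B1–B2, B2–B3, B3–B4, B4–B5, B5–B6, B6–B7, B7–B8
The largest bag has 2 vertices, giving width 1; this decomposition certifies tw(G) ≤ 1. Since G has at least one edge (e.g. 0–2), it is not an edgeless graph, so tw(G) ≥ 1. Hence tw(G) = 1 exactly.

1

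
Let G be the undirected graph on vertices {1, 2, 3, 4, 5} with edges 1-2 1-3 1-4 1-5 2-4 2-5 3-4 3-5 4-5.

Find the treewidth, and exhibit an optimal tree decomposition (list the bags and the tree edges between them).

Treewidth 3.
One optimal decomposition is:
Bags: B1 = {1, 3, 4, 5}  B2 = {1, 2, 4, 5}
Tree: B1–B2

Each bag holds 4 vertices, so the decomposition has width 3, which upper-bounds the treewidth. Conversely, {1, 2, 4, 5} is a clique of size 4, and the vertices of any clique must share a bag in every tree decomposition; so some bag has ≥ 4 vertices and tw(G) ≥ 3. Therefore the treewidth is 3.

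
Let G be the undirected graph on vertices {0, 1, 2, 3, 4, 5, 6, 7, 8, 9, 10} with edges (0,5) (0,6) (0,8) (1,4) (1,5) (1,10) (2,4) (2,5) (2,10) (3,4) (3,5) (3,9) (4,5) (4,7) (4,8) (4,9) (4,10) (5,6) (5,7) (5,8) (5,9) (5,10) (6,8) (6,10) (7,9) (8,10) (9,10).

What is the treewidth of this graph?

A width-3 tree decomposition is:
Bags: B1 = {4, 5, 7, 9}  B2 = {4, 5, 9, 10}  B3 = {2, 4, 5, 10}  B4 = {4, 5, 8, 10}  B5 = {1, 4, 5, 10}  B6 = {5, 6, 8, 10}  B7 = {0, 5, 6, 8}  B8 = {3, 4, 5, 9}
Tree: B1–B2, B2–B3, B2–B4, B2–B5, B4–B6, B6–B7, B2–B8
Each bag holds 4 vertices, so the decomposition has width 3, which upper-bounds the treewidth. Conversely, {0, 5, 6, 8} is a clique of size 4, and the vertices of any clique must share a bag in every tree decomposition; so some bag has ≥ 4 vertices and tw(G) ≥ 3. Combining the bounds, tw(G) = 3.

3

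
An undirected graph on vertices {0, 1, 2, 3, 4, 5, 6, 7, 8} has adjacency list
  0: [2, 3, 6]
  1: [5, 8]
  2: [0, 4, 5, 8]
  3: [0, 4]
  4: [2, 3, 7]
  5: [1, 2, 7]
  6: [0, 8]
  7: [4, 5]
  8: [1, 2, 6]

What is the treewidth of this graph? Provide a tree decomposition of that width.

Each bag holds 4 vertices, so the decomposition has width 3, which upper-bounds the treewidth. For the lower bound: the 4 vertex sets {3,4,7}, {0}, {2}, {1,5,6,8} are disjoint, each induces a connected subgraph, and every pair is joined by at least one edge of G. Contracting each set to a single vertex therefore yields K_{4} as a minor, and since treewidth is minor-monotone, tw(G) ≥ tw(K_{4}) = 3. Combining the bounds, tw(G) = 3.

Treewidth 3.
One such decomposition:
Bags: B1 = {0, 3, 4, 7}  B2 = {0, 2, 4, 7}  B3 = {0, 2, 5, 7}  B4 = {0, 2, 5, 6}  B5 = {2, 5, 6, 8}  B6 = {1, 5, 6, 8}
Tree: B1–B2, B2–B3, B3–B4, B4–B5, B5–B6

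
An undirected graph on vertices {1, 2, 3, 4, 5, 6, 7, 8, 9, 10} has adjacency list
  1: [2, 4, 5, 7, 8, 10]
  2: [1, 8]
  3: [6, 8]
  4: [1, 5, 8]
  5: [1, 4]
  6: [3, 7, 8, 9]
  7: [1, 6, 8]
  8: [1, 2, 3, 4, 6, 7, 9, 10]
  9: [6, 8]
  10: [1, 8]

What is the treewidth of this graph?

2

A width-2 tree decomposition is:
Bags: B1 = {1, 7, 8}  B2 = {1, 4, 8}  B3 = {1, 2, 8}  B4 = {1, 4, 5}  B5 = {6, 7, 8}  B6 = {6, 8, 9}  B7 = {1, 8, 10}  B8 = {3, 6, 8}
Tree: B1–B2, B1–B3, B2–B4, B1–B5, B5–B6, B3–B7, B6–B8
Each bag holds 3 vertices, so the decomposition has width 2, which upper-bounds the treewidth. On the other hand G contains the 3-clique {1, 2, 8}. A clique must lie in a single bag of any decomposition, so no decomposition can have width below 2. Combining the bounds, tw(G) = 2.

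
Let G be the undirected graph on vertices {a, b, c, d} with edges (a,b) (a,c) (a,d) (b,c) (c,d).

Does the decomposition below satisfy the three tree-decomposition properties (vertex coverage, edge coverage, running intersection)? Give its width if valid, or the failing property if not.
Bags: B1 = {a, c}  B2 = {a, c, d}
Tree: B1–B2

A tree decomposition must satisfy three properties: every vertex lies in some bag; for every edge, both endpoints lie together in some bag; and for every vertex, the bags containing it form a connected subtree. Here vertex b appears in no bag, so the decomposition is invalid.

No — vertex b appears in no bag.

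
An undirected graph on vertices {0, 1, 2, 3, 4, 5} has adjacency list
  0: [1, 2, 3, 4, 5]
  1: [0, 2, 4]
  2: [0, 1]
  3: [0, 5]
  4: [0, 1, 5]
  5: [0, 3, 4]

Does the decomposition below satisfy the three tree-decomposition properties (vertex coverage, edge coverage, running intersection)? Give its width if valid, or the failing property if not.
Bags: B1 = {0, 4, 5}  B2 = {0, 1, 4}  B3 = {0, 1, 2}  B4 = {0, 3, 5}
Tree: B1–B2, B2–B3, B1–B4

Yes; width 2.

Vertex coverage: the bags together contain {0, 1, 2, 3, 4, 5}, the full vertex set. Edge coverage: each edge of G has both endpoints in at least one bag. Running intersection: for every vertex, the bags containing it form a connected subtree. All three properties hold, so this is a valid tree decomposition of width max|bag| − 1 = 2, and hence tw(G) ≤ 2.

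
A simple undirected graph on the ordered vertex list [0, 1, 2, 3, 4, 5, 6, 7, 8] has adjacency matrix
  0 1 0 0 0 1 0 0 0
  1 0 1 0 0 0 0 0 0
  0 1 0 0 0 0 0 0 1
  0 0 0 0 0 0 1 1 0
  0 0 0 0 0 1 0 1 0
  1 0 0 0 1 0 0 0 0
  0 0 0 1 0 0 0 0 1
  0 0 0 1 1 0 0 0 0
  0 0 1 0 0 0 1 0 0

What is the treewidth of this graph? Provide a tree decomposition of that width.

The largest bag has 3 vertices, giving width 2; this decomposition certifies tw(G) ≤ 2. The edges 3–7–4–5–0–1–2–8–6–3 form a cycle, so G is not a tree and its treewidth is at least 2. The upper and lower bounds meet at 2, so that is the treewidth.

Treewidth 2.
One such decomposition:
Bags: B1 = {3, 4, 7}  B2 = {3, 4, 5}  B3 = {0, 3, 5}  B4 = {0, 1, 3}  B5 = {1, 2, 3}  B6 = {2, 3, 8}  B7 = {3, 6, 8}
Tree: B1–B2, B2–B3, B3–B4, B4–B5, B5–B6, B6–B7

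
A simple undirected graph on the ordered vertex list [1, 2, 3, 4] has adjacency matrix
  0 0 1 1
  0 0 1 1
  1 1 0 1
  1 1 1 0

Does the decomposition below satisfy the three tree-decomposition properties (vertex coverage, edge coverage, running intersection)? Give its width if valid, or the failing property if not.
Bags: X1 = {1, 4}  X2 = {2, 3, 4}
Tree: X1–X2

A tree decomposition must satisfy three properties: every vertex lies in some bag; for every edge, both endpoints lie together in some bag; and for every vertex, the bags containing it form a connected subtree. Here edge (3,1) lies in no bag, so the decomposition is invalid.

No — edge (3,1) lies in no bag.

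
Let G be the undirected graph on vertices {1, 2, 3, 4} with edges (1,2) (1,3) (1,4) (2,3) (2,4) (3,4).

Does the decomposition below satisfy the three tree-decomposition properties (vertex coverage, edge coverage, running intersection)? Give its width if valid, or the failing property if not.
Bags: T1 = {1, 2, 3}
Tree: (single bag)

A tree decomposition must satisfy three properties: every vertex lies in some bag; for every edge, both endpoints lie together in some bag; and for every vertex, the bags containing it form a connected subtree. Here vertex 4 appears in no bag, so the decomposition is invalid.

No — vertex 4 appears in no bag.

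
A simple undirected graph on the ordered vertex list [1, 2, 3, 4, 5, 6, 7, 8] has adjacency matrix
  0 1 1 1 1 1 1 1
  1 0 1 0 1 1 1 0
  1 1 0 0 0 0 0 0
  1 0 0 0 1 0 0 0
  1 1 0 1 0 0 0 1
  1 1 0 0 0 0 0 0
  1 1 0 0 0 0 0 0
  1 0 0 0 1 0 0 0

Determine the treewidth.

2

A width-2 tree decomposition is:
Bags: B1 = {1, 2, 5}  B2 = {1, 2, 3}  B3 = {1, 2, 6}  B4 = {1, 5, 8}  B5 = {1, 2, 7}  B6 = {1, 4, 5}
Tree: B1–B2, B2–B3, B1–B4, B2–B5, B4–B6
Each bag holds 3 vertices, so the decomposition has width 2, which upper-bounds the treewidth. For the lower bound, the 3 vertices {1, 5, 8} are pairwise adjacent, and any tree decomposition puts a clique entirely inside one bag — forcing width ≥ 2. Combining the bounds, tw(G) = 2.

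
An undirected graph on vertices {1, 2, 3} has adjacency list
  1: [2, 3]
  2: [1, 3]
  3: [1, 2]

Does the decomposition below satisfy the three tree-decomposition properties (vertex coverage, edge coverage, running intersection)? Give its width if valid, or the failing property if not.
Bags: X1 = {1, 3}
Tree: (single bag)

A tree decomposition must satisfy three properties: every vertex lies in some bag; for every edge, both endpoints lie together in some bag; and for every vertex, the bags containing it form a connected subtree. Here vertex 2 appears in no bag, so the decomposition is invalid.

No — vertex 2 appears in no bag.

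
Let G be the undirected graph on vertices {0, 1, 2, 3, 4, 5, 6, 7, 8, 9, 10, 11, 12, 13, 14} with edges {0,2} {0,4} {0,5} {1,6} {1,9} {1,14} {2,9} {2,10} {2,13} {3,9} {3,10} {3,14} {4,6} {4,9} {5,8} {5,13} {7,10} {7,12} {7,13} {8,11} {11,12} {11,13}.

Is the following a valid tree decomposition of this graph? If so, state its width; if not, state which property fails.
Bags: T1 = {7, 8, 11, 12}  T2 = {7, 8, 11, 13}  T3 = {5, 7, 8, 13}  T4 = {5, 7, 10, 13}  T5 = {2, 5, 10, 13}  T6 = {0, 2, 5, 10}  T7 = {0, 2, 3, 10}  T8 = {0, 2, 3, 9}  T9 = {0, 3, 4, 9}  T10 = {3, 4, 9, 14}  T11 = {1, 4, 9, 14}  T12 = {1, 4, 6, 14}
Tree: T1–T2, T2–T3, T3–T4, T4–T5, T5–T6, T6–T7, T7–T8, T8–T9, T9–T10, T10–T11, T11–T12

Yes; width 3.

Every vertex of G appears in some bag (union = {0, 1, 2, 3, 4, 5, 6, 7, 8, 9, 10, 11, 12, 13, 14}); every edge is covered by a bag; and for each vertex v the set of bags containing v is connected in the bag tree. The decomposition is therefore valid. The largest bag has 4 vertices, so the width is 3.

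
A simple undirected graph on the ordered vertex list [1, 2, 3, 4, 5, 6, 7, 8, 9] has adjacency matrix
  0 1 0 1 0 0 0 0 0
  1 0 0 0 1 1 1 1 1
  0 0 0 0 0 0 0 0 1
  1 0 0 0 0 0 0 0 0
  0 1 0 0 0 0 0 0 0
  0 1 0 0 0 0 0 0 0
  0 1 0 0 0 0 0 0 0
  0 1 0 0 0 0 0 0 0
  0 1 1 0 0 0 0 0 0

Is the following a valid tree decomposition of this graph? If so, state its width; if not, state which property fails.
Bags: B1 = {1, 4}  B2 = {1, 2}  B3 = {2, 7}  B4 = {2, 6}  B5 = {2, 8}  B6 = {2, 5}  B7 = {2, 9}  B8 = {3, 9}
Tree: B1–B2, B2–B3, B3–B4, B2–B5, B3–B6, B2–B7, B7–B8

Every vertex of G appears in some bag (union = {1, 2, 3, 4, 5, 6, 7, 8, 9}); every edge is covered by a bag; and for each vertex v the set of bags containing v is connected in the bag tree. The decomposition is therefore valid. The largest bag has 2 vertices, so the width is 1.

Yes; width 1.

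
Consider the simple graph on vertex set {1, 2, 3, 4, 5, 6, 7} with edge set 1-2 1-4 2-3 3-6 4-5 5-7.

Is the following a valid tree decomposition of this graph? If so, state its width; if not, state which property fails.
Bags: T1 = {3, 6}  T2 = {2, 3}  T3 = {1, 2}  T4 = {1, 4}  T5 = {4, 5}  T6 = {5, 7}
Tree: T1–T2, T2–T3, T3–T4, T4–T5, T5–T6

Yes; width 1.

Every vertex of G appears in some bag (union = {1, 2, 3, 4, 5, 6, 7}); every edge is covered by a bag; and for each vertex v the set of bags containing v is connected in the bag tree. The decomposition is therefore valid. The largest bag has 2 vertices, so the width is 1.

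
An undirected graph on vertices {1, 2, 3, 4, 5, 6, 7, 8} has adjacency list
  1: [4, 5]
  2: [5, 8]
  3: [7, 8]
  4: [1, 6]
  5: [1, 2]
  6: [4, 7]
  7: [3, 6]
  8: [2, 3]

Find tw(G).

2

A width-2 tree decomposition is:
Bags: B1 = {2, 3, 8}  B2 = {2, 3, 7}  B3 = {2, 6, 7}  B4 = {2, 4, 6}  B5 = {1, 2, 4}  B6 = {1, 2, 5}
Tree: B1–B2, B2–B3, B3–B4, B4–B5, B5–B6
Every bag has size at most 3, so the width is 3 − 1 = 2 and tw(G) ≤ 2. The edges 2–8–3–7–6–4–1–5–2 form a cycle, so G is not a tree and its treewidth is at least 2. Therefore the treewidth is 2.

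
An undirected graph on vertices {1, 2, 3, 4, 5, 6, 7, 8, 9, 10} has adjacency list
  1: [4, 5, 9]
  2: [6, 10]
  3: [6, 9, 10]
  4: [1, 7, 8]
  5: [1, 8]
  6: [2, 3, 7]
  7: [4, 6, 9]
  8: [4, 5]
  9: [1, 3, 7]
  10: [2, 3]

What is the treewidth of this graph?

A width-2 tree decomposition is:
Bags: B1 = {4, 5, 8}  B2 = {1, 4, 5}  B3 = {1, 4, 7}  B4 = {1, 7, 9}  B5 = {6, 7, 9}  B6 = {3, 6, 9}  B7 = {2, 3, 6}  B8 = {2, 3, 10}
Tree: B1–B2, B2–B3, B3–B4, B4–B5, B5–B6, B6–B7, B7–B8
The largest bag has 3 vertices, giving width 2; this decomposition certifies tw(G) ≤ 2. Since 8–5–1–4–8 is a cycle in G, G is not acyclic. Forests are exactly the graphs of treewidth ≤ 1, so tw(G) ≥ 2. Hence tw(G) = 2 exactly.

2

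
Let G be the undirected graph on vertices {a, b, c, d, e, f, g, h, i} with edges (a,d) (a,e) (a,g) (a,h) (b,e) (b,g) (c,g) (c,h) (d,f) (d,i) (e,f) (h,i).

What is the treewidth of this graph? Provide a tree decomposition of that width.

The largest bag has 4 vertices, giving width 3; this decomposition certifies tw(G) ≤ 3. For the lower bound: the 4 vertex sets {b,c,g}, {e}, {a}, {d,f,h,i} are disjoint, each induces a connected subgraph, and every pair is joined by at least one edge of G. Contracting each set to a single vertex therefore yields K_{4} as a minor, and since treewidth is minor-monotone, tw(G) ≥ tw(K_{4}) = 3. Hence tw(G) = 3 exactly.

Treewidth 3.
One such decomposition:
Bags: B1 = {b, c, e, g}  B2 = {a, c, e, g}  B3 = {a, c, e, h}  B4 = {a, e, f, h}  B5 = {a, d, f, h}  B6 = {d, f, h, i}
Tree: B1–B2, B2–B3, B3–B4, B4–B5, B5–B6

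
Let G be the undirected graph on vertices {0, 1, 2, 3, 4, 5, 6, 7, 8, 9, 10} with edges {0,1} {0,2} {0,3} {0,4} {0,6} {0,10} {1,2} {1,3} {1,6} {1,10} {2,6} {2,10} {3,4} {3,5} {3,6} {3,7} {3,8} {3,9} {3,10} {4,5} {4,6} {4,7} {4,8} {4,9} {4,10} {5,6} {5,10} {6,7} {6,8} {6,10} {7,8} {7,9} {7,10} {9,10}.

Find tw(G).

4

A width-4 tree decomposition is:
Bags: B1 = {3, 4, 6, 7, 10}  B2 = {0, 3, 4, 6, 10}  B3 = {3, 4, 7, 9, 10}  B4 = {3, 4, 6, 7, 8}  B5 = {0, 1, 3, 6, 10}  B6 = {3, 4, 5, 6, 10}  B7 = {0, 1, 2, 6, 10}
Tree: B1–B2, B1–B3, B1–B4, B2–B5, B2–B6, B5–B7
Each bag holds 5 vertices, so the decomposition has width 4, which upper-bounds the treewidth. For the lower bound, the 5 vertices {0, 1, 2, 6, 10} are pairwise adjacent, and any tree decomposition puts a clique entirely inside one bag — forcing width ≥ 4. Hence tw(G) = 4 exactly.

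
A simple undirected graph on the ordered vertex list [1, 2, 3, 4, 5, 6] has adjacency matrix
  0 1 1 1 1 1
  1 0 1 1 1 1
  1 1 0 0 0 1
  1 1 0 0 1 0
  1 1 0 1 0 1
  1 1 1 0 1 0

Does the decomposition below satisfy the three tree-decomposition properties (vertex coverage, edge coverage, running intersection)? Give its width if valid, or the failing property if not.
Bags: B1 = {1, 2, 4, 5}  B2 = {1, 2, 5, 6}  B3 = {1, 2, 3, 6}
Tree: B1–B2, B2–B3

Yes; width 3.

Every vertex of G appears in some bag (union = {1, 2, 3, 4, 5, 6}); every edge is covered by a bag; and for each vertex v the set of bags containing v is connected in the bag tree. The decomposition is therefore valid. The largest bag has 4 vertices, so the width is 3.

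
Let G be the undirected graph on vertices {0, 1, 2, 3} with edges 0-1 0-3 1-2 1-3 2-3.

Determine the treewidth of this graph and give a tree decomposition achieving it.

Each bag holds 3 vertices, so the decomposition has width 2, which upper-bounds the treewidth. On the other hand G contains the 3-clique {0, 1, 3}. A clique must lie in a single bag of any decomposition, so no decomposition can have width below 2. Combining the bounds, tw(G) = 2.

Treewidth 2.
One such decomposition:
Bags: B1 = {0, 1, 3}  B2 = {1, 2, 3}
Tree: B1–B2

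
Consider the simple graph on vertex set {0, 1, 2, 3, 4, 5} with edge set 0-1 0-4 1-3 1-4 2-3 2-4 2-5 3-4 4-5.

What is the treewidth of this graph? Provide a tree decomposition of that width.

Treewidth 2.
One optimal decomposition is:
Bags: B1 = {2, 4, 5}  B2 = {2, 3, 4}  B3 = {1, 3, 4}  B4 = {0, 1, 4}
Tree: B1–B2, B2–B3, B3–B4

Every bag has size at most 3, so the width is 3 − 1 = 2 and tw(G) ≤ 2. On the other hand G contains the 3-clique {0, 1, 4}. A clique must lie in a single bag of any decomposition, so no decomposition can have width below 2. Hence tw(G) = 2 exactly.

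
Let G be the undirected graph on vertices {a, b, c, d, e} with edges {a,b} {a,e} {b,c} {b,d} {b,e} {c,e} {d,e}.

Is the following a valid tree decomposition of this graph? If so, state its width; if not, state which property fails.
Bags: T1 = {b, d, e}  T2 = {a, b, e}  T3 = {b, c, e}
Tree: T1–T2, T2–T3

Yes; width 2.

Vertex coverage: the bags together contain {a, b, c, d, e}, the full vertex set. Edge coverage: each edge of G has both endpoints in at least one bag. Running intersection: for every vertex, the bags containing it form a connected subtree. All three properties hold, so this is a valid tree decomposition of width max|bag| − 1 = 2, and hence tw(G) ≤ 2.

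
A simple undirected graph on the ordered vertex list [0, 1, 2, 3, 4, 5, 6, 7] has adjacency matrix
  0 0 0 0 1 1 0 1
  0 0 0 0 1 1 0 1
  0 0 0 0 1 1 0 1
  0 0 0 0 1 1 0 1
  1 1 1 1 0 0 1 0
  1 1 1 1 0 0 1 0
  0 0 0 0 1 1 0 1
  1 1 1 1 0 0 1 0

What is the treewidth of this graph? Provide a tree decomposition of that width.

Each bag holds 4 vertices, so the decomposition has width 3, which upper-bounds the treewidth. For the lower bound: the 4 vertex sets {3,5}, {2,4}, {7}, {1} are disjoint, each induces a connected subgraph, and every pair is joined by at least one edge of G. Contracting each set to a single vertex therefore yields K_{4} as a minor, and since treewidth is minor-monotone, tw(G) ≥ tw(K_{4}) = 3. Combining the bounds, tw(G) = 3.

Treewidth 3.
One optimal decomposition is:
Bags: B1 = {3, 4, 5, 7}  B2 = {2, 4, 5, 7}  B3 = {1, 4, 5, 7}  B4 = {4, 5, 6, 7}  B5 = {0, 4, 5, 7}
Tree: B1–B2, B2–B3, B3–B4, B4–B5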